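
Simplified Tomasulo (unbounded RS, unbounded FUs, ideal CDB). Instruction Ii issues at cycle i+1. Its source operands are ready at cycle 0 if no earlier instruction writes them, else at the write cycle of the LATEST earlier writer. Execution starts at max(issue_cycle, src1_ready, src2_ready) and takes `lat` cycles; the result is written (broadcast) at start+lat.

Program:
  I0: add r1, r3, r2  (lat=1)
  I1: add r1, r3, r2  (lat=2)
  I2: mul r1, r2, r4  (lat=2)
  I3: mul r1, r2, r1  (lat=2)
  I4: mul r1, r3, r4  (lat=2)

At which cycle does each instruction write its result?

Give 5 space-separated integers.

Answer: 2 4 5 7 7

Derivation:
I0 add r1: issue@1 deps=(None,None) exec_start@1 write@2
I1 add r1: issue@2 deps=(None,None) exec_start@2 write@4
I2 mul r1: issue@3 deps=(None,None) exec_start@3 write@5
I3 mul r1: issue@4 deps=(None,2) exec_start@5 write@7
I4 mul r1: issue@5 deps=(None,None) exec_start@5 write@7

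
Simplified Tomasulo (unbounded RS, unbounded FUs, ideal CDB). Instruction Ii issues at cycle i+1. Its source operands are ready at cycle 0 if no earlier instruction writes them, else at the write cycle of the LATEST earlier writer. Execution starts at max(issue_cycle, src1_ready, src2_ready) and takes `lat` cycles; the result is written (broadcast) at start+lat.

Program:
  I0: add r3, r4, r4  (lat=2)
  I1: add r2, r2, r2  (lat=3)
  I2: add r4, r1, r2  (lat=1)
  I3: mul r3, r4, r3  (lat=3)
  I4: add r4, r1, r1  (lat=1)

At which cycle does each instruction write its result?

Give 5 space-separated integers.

Answer: 3 5 6 9 6

Derivation:
I0 add r3: issue@1 deps=(None,None) exec_start@1 write@3
I1 add r2: issue@2 deps=(None,None) exec_start@2 write@5
I2 add r4: issue@3 deps=(None,1) exec_start@5 write@6
I3 mul r3: issue@4 deps=(2,0) exec_start@6 write@9
I4 add r4: issue@5 deps=(None,None) exec_start@5 write@6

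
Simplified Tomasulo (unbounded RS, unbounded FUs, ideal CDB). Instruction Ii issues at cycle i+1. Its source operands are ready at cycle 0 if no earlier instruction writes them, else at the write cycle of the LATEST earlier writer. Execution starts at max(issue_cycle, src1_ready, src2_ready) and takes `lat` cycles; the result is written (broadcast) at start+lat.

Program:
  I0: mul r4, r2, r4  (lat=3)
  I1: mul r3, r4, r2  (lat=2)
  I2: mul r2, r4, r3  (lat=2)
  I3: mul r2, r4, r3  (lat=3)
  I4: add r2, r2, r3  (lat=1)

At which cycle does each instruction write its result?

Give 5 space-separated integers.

I0 mul r4: issue@1 deps=(None,None) exec_start@1 write@4
I1 mul r3: issue@2 deps=(0,None) exec_start@4 write@6
I2 mul r2: issue@3 deps=(0,1) exec_start@6 write@8
I3 mul r2: issue@4 deps=(0,1) exec_start@6 write@9
I4 add r2: issue@5 deps=(3,1) exec_start@9 write@10

Answer: 4 6 8 9 10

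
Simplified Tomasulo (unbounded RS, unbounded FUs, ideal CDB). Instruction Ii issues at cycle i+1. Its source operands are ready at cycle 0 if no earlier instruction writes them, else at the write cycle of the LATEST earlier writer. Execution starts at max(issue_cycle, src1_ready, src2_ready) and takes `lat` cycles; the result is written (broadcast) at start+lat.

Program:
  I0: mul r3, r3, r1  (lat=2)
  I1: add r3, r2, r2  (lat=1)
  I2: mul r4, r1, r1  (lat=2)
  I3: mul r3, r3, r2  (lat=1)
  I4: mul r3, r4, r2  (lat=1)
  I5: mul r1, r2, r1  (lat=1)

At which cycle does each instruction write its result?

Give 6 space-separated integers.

I0 mul r3: issue@1 deps=(None,None) exec_start@1 write@3
I1 add r3: issue@2 deps=(None,None) exec_start@2 write@3
I2 mul r4: issue@3 deps=(None,None) exec_start@3 write@5
I3 mul r3: issue@4 deps=(1,None) exec_start@4 write@5
I4 mul r3: issue@5 deps=(2,None) exec_start@5 write@6
I5 mul r1: issue@6 deps=(None,None) exec_start@6 write@7

Answer: 3 3 5 5 6 7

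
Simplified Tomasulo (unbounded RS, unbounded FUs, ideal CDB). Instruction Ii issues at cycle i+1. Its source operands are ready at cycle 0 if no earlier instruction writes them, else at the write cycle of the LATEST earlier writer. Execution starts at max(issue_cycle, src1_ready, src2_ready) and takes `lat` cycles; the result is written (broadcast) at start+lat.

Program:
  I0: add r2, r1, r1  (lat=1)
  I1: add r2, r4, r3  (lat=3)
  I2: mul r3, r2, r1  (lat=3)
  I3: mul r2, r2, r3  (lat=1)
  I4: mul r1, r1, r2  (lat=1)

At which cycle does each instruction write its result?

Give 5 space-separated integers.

Answer: 2 5 8 9 10

Derivation:
I0 add r2: issue@1 deps=(None,None) exec_start@1 write@2
I1 add r2: issue@2 deps=(None,None) exec_start@2 write@5
I2 mul r3: issue@3 deps=(1,None) exec_start@5 write@8
I3 mul r2: issue@4 deps=(1,2) exec_start@8 write@9
I4 mul r1: issue@5 deps=(None,3) exec_start@9 write@10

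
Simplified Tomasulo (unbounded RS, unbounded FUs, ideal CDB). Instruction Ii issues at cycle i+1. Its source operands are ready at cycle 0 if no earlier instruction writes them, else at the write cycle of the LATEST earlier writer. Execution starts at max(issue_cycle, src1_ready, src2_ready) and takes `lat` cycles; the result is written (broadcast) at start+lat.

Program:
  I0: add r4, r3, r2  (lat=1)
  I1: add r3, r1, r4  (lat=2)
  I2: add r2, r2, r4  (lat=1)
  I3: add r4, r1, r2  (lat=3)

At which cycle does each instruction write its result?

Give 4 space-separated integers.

Answer: 2 4 4 7

Derivation:
I0 add r4: issue@1 deps=(None,None) exec_start@1 write@2
I1 add r3: issue@2 deps=(None,0) exec_start@2 write@4
I2 add r2: issue@3 deps=(None,0) exec_start@3 write@4
I3 add r4: issue@4 deps=(None,2) exec_start@4 write@7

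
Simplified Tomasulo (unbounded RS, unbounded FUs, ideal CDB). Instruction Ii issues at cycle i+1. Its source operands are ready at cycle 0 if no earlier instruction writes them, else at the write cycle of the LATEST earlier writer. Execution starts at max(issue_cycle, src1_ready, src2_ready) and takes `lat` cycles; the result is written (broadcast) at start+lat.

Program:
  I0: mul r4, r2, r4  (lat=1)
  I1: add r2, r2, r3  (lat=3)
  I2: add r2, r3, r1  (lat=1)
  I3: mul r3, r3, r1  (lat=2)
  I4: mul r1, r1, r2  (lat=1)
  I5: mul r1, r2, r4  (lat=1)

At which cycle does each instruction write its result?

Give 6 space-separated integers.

I0 mul r4: issue@1 deps=(None,None) exec_start@1 write@2
I1 add r2: issue@2 deps=(None,None) exec_start@2 write@5
I2 add r2: issue@3 deps=(None,None) exec_start@3 write@4
I3 mul r3: issue@4 deps=(None,None) exec_start@4 write@6
I4 mul r1: issue@5 deps=(None,2) exec_start@5 write@6
I5 mul r1: issue@6 deps=(2,0) exec_start@6 write@7

Answer: 2 5 4 6 6 7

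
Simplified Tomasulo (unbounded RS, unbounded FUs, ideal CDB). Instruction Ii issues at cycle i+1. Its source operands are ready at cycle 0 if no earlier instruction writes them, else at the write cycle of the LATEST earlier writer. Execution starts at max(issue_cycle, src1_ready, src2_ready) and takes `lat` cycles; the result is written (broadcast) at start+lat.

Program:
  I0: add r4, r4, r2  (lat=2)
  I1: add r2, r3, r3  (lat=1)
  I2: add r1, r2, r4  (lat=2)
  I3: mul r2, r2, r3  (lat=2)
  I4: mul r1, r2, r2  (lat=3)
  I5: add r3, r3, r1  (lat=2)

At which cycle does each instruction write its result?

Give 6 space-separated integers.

I0 add r4: issue@1 deps=(None,None) exec_start@1 write@3
I1 add r2: issue@2 deps=(None,None) exec_start@2 write@3
I2 add r1: issue@3 deps=(1,0) exec_start@3 write@5
I3 mul r2: issue@4 deps=(1,None) exec_start@4 write@6
I4 mul r1: issue@5 deps=(3,3) exec_start@6 write@9
I5 add r3: issue@6 deps=(None,4) exec_start@9 write@11

Answer: 3 3 5 6 9 11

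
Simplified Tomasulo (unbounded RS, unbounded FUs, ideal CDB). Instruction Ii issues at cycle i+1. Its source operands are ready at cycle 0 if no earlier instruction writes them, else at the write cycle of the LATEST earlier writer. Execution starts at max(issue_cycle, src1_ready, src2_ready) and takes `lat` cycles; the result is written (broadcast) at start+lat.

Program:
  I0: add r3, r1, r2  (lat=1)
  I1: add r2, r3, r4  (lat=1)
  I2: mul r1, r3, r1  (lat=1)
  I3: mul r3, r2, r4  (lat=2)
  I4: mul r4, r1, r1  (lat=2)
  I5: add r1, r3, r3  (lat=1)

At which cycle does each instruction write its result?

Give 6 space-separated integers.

Answer: 2 3 4 6 7 7

Derivation:
I0 add r3: issue@1 deps=(None,None) exec_start@1 write@2
I1 add r2: issue@2 deps=(0,None) exec_start@2 write@3
I2 mul r1: issue@3 deps=(0,None) exec_start@3 write@4
I3 mul r3: issue@4 deps=(1,None) exec_start@4 write@6
I4 mul r4: issue@5 deps=(2,2) exec_start@5 write@7
I5 add r1: issue@6 deps=(3,3) exec_start@6 write@7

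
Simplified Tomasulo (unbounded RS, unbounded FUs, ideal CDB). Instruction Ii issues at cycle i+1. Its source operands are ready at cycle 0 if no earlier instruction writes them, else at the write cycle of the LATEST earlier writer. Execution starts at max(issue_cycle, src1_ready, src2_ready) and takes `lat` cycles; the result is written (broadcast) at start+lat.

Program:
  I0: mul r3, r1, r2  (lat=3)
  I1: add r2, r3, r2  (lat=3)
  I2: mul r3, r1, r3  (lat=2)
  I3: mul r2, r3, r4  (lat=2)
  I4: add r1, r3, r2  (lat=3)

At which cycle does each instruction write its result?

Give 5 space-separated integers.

I0 mul r3: issue@1 deps=(None,None) exec_start@1 write@4
I1 add r2: issue@2 deps=(0,None) exec_start@4 write@7
I2 mul r3: issue@3 deps=(None,0) exec_start@4 write@6
I3 mul r2: issue@4 deps=(2,None) exec_start@6 write@8
I4 add r1: issue@5 deps=(2,3) exec_start@8 write@11

Answer: 4 7 6 8 11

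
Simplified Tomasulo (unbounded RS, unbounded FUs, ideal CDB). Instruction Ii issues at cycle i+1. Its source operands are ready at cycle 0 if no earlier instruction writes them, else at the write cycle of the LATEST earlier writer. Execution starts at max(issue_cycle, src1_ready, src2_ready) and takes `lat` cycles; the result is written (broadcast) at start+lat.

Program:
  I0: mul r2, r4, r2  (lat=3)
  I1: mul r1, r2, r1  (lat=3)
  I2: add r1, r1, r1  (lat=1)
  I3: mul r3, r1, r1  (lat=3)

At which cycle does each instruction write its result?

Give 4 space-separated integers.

I0 mul r2: issue@1 deps=(None,None) exec_start@1 write@4
I1 mul r1: issue@2 deps=(0,None) exec_start@4 write@7
I2 add r1: issue@3 deps=(1,1) exec_start@7 write@8
I3 mul r3: issue@4 deps=(2,2) exec_start@8 write@11

Answer: 4 7 8 11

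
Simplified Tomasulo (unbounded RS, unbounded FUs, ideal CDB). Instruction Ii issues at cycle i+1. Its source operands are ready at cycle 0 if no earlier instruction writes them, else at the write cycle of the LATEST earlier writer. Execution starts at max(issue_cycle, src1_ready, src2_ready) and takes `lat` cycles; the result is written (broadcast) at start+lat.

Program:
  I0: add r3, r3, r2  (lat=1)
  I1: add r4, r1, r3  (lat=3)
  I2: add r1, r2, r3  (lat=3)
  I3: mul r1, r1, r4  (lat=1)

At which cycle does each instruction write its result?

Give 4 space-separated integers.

I0 add r3: issue@1 deps=(None,None) exec_start@1 write@2
I1 add r4: issue@2 deps=(None,0) exec_start@2 write@5
I2 add r1: issue@3 deps=(None,0) exec_start@3 write@6
I3 mul r1: issue@4 deps=(2,1) exec_start@6 write@7

Answer: 2 5 6 7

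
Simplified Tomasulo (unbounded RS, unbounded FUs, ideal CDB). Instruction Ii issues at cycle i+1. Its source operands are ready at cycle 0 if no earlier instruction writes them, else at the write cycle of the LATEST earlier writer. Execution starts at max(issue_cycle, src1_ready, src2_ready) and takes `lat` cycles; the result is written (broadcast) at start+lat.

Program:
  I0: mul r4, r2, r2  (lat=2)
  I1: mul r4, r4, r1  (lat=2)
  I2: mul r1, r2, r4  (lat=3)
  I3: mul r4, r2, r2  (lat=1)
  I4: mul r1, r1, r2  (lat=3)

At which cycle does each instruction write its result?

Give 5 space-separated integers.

Answer: 3 5 8 5 11

Derivation:
I0 mul r4: issue@1 deps=(None,None) exec_start@1 write@3
I1 mul r4: issue@2 deps=(0,None) exec_start@3 write@5
I2 mul r1: issue@3 deps=(None,1) exec_start@5 write@8
I3 mul r4: issue@4 deps=(None,None) exec_start@4 write@5
I4 mul r1: issue@5 deps=(2,None) exec_start@8 write@11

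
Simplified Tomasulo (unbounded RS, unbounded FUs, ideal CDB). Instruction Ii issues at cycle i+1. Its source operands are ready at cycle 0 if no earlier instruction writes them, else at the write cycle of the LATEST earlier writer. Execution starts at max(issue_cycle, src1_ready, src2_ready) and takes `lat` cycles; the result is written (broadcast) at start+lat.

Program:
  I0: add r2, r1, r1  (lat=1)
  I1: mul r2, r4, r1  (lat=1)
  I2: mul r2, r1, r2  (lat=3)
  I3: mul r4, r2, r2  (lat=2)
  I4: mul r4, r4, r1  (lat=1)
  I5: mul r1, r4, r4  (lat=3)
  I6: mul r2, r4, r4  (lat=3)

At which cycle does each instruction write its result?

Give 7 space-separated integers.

Answer: 2 3 6 8 9 12 12

Derivation:
I0 add r2: issue@1 deps=(None,None) exec_start@1 write@2
I1 mul r2: issue@2 deps=(None,None) exec_start@2 write@3
I2 mul r2: issue@3 deps=(None,1) exec_start@3 write@6
I3 mul r4: issue@4 deps=(2,2) exec_start@6 write@8
I4 mul r4: issue@5 deps=(3,None) exec_start@8 write@9
I5 mul r1: issue@6 deps=(4,4) exec_start@9 write@12
I6 mul r2: issue@7 deps=(4,4) exec_start@9 write@12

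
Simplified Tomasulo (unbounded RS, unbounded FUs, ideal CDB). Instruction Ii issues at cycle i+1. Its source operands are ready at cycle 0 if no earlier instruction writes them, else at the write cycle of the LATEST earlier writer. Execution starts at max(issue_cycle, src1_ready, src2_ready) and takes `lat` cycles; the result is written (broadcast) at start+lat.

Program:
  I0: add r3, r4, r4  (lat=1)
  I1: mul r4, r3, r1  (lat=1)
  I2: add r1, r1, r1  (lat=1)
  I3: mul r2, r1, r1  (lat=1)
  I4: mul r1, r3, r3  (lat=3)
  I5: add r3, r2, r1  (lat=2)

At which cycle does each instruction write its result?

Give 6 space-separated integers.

I0 add r3: issue@1 deps=(None,None) exec_start@1 write@2
I1 mul r4: issue@2 deps=(0,None) exec_start@2 write@3
I2 add r1: issue@3 deps=(None,None) exec_start@3 write@4
I3 mul r2: issue@4 deps=(2,2) exec_start@4 write@5
I4 mul r1: issue@5 deps=(0,0) exec_start@5 write@8
I5 add r3: issue@6 deps=(3,4) exec_start@8 write@10

Answer: 2 3 4 5 8 10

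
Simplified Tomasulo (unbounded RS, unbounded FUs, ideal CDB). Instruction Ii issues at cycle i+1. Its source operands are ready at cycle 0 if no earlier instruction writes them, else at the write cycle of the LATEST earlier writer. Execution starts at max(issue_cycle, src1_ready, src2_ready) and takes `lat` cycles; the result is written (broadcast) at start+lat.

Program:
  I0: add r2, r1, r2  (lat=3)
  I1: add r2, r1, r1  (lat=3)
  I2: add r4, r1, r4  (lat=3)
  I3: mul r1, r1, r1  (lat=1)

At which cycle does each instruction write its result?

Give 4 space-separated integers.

I0 add r2: issue@1 deps=(None,None) exec_start@1 write@4
I1 add r2: issue@2 deps=(None,None) exec_start@2 write@5
I2 add r4: issue@3 deps=(None,None) exec_start@3 write@6
I3 mul r1: issue@4 deps=(None,None) exec_start@4 write@5

Answer: 4 5 6 5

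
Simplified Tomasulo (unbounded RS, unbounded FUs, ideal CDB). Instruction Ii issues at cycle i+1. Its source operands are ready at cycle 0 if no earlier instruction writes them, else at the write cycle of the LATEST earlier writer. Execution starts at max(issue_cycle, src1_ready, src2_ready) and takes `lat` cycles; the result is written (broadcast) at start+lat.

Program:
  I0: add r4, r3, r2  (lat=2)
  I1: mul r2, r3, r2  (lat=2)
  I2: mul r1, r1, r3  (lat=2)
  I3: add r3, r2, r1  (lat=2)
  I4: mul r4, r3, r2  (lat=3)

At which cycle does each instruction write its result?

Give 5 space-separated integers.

Answer: 3 4 5 7 10

Derivation:
I0 add r4: issue@1 deps=(None,None) exec_start@1 write@3
I1 mul r2: issue@2 deps=(None,None) exec_start@2 write@4
I2 mul r1: issue@3 deps=(None,None) exec_start@3 write@5
I3 add r3: issue@4 deps=(1,2) exec_start@5 write@7
I4 mul r4: issue@5 deps=(3,1) exec_start@7 write@10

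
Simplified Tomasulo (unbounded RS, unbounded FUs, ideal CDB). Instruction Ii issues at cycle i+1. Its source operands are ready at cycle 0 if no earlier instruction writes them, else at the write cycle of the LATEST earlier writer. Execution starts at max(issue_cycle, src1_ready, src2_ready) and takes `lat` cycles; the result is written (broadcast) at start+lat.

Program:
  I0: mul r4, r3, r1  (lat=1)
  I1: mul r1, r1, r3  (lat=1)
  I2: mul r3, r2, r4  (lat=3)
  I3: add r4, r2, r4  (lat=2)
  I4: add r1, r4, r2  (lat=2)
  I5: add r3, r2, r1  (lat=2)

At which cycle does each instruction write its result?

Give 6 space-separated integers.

I0 mul r4: issue@1 deps=(None,None) exec_start@1 write@2
I1 mul r1: issue@2 deps=(None,None) exec_start@2 write@3
I2 mul r3: issue@3 deps=(None,0) exec_start@3 write@6
I3 add r4: issue@4 deps=(None,0) exec_start@4 write@6
I4 add r1: issue@5 deps=(3,None) exec_start@6 write@8
I5 add r3: issue@6 deps=(None,4) exec_start@8 write@10

Answer: 2 3 6 6 8 10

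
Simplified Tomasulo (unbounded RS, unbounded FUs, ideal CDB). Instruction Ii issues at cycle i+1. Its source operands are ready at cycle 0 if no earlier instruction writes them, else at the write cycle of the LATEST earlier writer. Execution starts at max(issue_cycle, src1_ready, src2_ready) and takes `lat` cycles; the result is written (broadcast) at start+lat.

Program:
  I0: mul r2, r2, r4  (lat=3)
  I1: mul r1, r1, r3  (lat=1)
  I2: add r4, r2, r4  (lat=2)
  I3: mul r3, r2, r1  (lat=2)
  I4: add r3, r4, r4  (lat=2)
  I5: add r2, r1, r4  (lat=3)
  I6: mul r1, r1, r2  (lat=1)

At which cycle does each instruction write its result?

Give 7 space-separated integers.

Answer: 4 3 6 6 8 9 10

Derivation:
I0 mul r2: issue@1 deps=(None,None) exec_start@1 write@4
I1 mul r1: issue@2 deps=(None,None) exec_start@2 write@3
I2 add r4: issue@3 deps=(0,None) exec_start@4 write@6
I3 mul r3: issue@4 deps=(0,1) exec_start@4 write@6
I4 add r3: issue@5 deps=(2,2) exec_start@6 write@8
I5 add r2: issue@6 deps=(1,2) exec_start@6 write@9
I6 mul r1: issue@7 deps=(1,5) exec_start@9 write@10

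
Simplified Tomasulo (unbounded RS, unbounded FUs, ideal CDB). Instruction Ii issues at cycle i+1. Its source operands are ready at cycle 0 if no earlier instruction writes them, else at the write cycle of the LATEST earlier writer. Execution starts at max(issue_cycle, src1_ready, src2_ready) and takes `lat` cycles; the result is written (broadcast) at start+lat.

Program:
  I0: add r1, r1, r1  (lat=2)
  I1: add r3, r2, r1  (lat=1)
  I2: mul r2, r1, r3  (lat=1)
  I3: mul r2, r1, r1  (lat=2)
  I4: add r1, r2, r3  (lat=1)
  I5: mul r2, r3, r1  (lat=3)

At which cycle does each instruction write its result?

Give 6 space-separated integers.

Answer: 3 4 5 6 7 10

Derivation:
I0 add r1: issue@1 deps=(None,None) exec_start@1 write@3
I1 add r3: issue@2 deps=(None,0) exec_start@3 write@4
I2 mul r2: issue@3 deps=(0,1) exec_start@4 write@5
I3 mul r2: issue@4 deps=(0,0) exec_start@4 write@6
I4 add r1: issue@5 deps=(3,1) exec_start@6 write@7
I5 mul r2: issue@6 deps=(1,4) exec_start@7 write@10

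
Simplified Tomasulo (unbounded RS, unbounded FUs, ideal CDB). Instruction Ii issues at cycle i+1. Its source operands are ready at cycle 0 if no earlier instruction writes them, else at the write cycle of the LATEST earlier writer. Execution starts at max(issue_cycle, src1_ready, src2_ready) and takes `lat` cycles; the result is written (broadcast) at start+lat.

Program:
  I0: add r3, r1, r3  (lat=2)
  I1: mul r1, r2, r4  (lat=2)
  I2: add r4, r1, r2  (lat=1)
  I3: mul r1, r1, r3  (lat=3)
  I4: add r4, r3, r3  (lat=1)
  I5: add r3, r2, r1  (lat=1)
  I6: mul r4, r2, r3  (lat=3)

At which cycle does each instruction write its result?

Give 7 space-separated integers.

I0 add r3: issue@1 deps=(None,None) exec_start@1 write@3
I1 mul r1: issue@2 deps=(None,None) exec_start@2 write@4
I2 add r4: issue@3 deps=(1,None) exec_start@4 write@5
I3 mul r1: issue@4 deps=(1,0) exec_start@4 write@7
I4 add r4: issue@5 deps=(0,0) exec_start@5 write@6
I5 add r3: issue@6 deps=(None,3) exec_start@7 write@8
I6 mul r4: issue@7 deps=(None,5) exec_start@8 write@11

Answer: 3 4 5 7 6 8 11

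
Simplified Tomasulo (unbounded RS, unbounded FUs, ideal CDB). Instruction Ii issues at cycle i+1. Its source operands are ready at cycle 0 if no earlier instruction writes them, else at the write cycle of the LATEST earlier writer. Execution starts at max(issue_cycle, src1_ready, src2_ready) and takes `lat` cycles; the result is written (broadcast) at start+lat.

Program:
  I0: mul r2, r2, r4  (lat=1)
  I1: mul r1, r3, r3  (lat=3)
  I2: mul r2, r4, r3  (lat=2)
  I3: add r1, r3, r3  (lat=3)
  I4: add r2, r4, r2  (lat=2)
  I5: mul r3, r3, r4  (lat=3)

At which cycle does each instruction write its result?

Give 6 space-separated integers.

Answer: 2 5 5 7 7 9

Derivation:
I0 mul r2: issue@1 deps=(None,None) exec_start@1 write@2
I1 mul r1: issue@2 deps=(None,None) exec_start@2 write@5
I2 mul r2: issue@3 deps=(None,None) exec_start@3 write@5
I3 add r1: issue@4 deps=(None,None) exec_start@4 write@7
I4 add r2: issue@5 deps=(None,2) exec_start@5 write@7
I5 mul r3: issue@6 deps=(None,None) exec_start@6 write@9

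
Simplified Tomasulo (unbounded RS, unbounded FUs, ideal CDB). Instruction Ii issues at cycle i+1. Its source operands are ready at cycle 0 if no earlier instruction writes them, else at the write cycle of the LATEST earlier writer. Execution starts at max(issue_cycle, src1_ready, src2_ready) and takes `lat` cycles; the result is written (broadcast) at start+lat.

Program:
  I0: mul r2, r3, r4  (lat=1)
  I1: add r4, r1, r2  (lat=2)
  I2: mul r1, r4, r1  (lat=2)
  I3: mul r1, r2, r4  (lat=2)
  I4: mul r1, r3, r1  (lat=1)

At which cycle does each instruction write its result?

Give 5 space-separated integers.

Answer: 2 4 6 6 7

Derivation:
I0 mul r2: issue@1 deps=(None,None) exec_start@1 write@2
I1 add r4: issue@2 deps=(None,0) exec_start@2 write@4
I2 mul r1: issue@3 deps=(1,None) exec_start@4 write@6
I3 mul r1: issue@4 deps=(0,1) exec_start@4 write@6
I4 mul r1: issue@5 deps=(None,3) exec_start@6 write@7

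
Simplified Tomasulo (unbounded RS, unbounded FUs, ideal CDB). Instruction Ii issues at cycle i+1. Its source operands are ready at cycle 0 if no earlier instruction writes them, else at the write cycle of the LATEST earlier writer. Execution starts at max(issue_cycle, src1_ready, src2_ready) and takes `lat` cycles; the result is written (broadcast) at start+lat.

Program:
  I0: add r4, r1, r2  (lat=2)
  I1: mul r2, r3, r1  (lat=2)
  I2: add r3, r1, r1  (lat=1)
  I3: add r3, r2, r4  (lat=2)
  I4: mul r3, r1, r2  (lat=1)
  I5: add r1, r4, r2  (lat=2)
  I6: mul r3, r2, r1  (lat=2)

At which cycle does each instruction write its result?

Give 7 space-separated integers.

I0 add r4: issue@1 deps=(None,None) exec_start@1 write@3
I1 mul r2: issue@2 deps=(None,None) exec_start@2 write@4
I2 add r3: issue@3 deps=(None,None) exec_start@3 write@4
I3 add r3: issue@4 deps=(1,0) exec_start@4 write@6
I4 mul r3: issue@5 deps=(None,1) exec_start@5 write@6
I5 add r1: issue@6 deps=(0,1) exec_start@6 write@8
I6 mul r3: issue@7 deps=(1,5) exec_start@8 write@10

Answer: 3 4 4 6 6 8 10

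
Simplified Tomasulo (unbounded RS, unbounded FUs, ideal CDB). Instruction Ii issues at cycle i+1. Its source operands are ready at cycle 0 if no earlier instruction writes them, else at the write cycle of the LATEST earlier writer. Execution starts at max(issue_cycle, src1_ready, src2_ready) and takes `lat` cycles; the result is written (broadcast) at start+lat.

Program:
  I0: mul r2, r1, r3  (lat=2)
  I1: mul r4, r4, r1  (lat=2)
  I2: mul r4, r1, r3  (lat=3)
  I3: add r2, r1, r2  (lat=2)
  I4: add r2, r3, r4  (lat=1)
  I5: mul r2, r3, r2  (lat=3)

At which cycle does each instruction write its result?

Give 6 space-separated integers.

Answer: 3 4 6 6 7 10

Derivation:
I0 mul r2: issue@1 deps=(None,None) exec_start@1 write@3
I1 mul r4: issue@2 deps=(None,None) exec_start@2 write@4
I2 mul r4: issue@3 deps=(None,None) exec_start@3 write@6
I3 add r2: issue@4 deps=(None,0) exec_start@4 write@6
I4 add r2: issue@5 deps=(None,2) exec_start@6 write@7
I5 mul r2: issue@6 deps=(None,4) exec_start@7 write@10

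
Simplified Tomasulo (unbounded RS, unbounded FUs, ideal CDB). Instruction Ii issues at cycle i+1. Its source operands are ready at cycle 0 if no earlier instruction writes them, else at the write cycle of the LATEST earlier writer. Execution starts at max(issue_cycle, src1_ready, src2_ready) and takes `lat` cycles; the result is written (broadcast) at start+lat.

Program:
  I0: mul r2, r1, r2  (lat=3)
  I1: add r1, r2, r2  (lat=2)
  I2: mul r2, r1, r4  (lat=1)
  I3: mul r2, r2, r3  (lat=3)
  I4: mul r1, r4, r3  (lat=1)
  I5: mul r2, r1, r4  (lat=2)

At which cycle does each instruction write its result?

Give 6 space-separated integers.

Answer: 4 6 7 10 6 8

Derivation:
I0 mul r2: issue@1 deps=(None,None) exec_start@1 write@4
I1 add r1: issue@2 deps=(0,0) exec_start@4 write@6
I2 mul r2: issue@3 deps=(1,None) exec_start@6 write@7
I3 mul r2: issue@4 deps=(2,None) exec_start@7 write@10
I4 mul r1: issue@5 deps=(None,None) exec_start@5 write@6
I5 mul r2: issue@6 deps=(4,None) exec_start@6 write@8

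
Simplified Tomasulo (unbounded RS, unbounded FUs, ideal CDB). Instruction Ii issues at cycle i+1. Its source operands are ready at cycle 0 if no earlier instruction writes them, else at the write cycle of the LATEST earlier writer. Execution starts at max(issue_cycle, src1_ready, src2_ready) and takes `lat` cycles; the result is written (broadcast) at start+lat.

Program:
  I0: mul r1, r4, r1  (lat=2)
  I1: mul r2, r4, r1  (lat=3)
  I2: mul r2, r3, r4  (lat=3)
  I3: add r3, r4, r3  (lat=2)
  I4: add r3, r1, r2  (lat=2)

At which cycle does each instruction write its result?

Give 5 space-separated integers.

Answer: 3 6 6 6 8

Derivation:
I0 mul r1: issue@1 deps=(None,None) exec_start@1 write@3
I1 mul r2: issue@2 deps=(None,0) exec_start@3 write@6
I2 mul r2: issue@3 deps=(None,None) exec_start@3 write@6
I3 add r3: issue@4 deps=(None,None) exec_start@4 write@6
I4 add r3: issue@5 deps=(0,2) exec_start@6 write@8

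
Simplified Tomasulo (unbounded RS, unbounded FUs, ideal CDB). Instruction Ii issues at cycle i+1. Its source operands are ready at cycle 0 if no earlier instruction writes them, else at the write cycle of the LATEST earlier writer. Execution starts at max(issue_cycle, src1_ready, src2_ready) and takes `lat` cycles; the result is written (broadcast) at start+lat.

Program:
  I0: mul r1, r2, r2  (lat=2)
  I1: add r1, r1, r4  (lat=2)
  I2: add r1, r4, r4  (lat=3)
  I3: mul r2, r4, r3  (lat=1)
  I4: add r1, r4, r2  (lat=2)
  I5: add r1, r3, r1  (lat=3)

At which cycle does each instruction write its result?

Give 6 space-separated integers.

Answer: 3 5 6 5 7 10

Derivation:
I0 mul r1: issue@1 deps=(None,None) exec_start@1 write@3
I1 add r1: issue@2 deps=(0,None) exec_start@3 write@5
I2 add r1: issue@3 deps=(None,None) exec_start@3 write@6
I3 mul r2: issue@4 deps=(None,None) exec_start@4 write@5
I4 add r1: issue@5 deps=(None,3) exec_start@5 write@7
I5 add r1: issue@6 deps=(None,4) exec_start@7 write@10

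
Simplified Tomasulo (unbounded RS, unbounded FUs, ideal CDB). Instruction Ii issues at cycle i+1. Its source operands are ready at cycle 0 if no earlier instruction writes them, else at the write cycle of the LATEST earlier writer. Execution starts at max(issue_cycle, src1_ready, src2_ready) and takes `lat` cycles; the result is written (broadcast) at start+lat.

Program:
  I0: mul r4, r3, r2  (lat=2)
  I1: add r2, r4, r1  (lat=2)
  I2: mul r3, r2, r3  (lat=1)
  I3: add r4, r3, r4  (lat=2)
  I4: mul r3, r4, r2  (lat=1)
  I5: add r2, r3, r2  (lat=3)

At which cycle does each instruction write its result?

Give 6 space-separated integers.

I0 mul r4: issue@1 deps=(None,None) exec_start@1 write@3
I1 add r2: issue@2 deps=(0,None) exec_start@3 write@5
I2 mul r3: issue@3 deps=(1,None) exec_start@5 write@6
I3 add r4: issue@4 deps=(2,0) exec_start@6 write@8
I4 mul r3: issue@5 deps=(3,1) exec_start@8 write@9
I5 add r2: issue@6 deps=(4,1) exec_start@9 write@12

Answer: 3 5 6 8 9 12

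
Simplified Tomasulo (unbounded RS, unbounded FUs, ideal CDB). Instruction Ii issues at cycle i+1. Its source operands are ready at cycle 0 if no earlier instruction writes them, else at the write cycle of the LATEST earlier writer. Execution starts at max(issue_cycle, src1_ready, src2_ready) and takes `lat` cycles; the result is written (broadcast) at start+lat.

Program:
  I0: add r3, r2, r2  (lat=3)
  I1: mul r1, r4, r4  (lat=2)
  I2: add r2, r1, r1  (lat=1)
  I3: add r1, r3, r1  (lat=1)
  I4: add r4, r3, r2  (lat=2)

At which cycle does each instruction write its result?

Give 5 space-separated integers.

Answer: 4 4 5 5 7

Derivation:
I0 add r3: issue@1 deps=(None,None) exec_start@1 write@4
I1 mul r1: issue@2 deps=(None,None) exec_start@2 write@4
I2 add r2: issue@3 deps=(1,1) exec_start@4 write@5
I3 add r1: issue@4 deps=(0,1) exec_start@4 write@5
I4 add r4: issue@5 deps=(0,2) exec_start@5 write@7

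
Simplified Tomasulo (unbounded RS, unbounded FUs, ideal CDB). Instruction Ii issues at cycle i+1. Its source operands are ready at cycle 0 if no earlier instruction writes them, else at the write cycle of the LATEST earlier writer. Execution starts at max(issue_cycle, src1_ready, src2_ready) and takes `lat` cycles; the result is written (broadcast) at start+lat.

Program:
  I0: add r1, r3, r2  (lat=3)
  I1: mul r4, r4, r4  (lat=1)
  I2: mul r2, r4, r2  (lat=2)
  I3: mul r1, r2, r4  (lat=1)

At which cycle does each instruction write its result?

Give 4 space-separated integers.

I0 add r1: issue@1 deps=(None,None) exec_start@1 write@4
I1 mul r4: issue@2 deps=(None,None) exec_start@2 write@3
I2 mul r2: issue@3 deps=(1,None) exec_start@3 write@5
I3 mul r1: issue@4 deps=(2,1) exec_start@5 write@6

Answer: 4 3 5 6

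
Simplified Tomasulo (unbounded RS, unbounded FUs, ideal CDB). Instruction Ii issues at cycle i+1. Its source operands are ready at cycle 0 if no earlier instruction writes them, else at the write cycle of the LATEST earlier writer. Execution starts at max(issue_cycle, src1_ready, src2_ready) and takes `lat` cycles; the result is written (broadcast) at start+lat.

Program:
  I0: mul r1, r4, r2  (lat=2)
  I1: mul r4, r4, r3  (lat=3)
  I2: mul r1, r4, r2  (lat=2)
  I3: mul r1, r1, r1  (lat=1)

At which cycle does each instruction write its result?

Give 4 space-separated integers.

Answer: 3 5 7 8

Derivation:
I0 mul r1: issue@1 deps=(None,None) exec_start@1 write@3
I1 mul r4: issue@2 deps=(None,None) exec_start@2 write@5
I2 mul r1: issue@3 deps=(1,None) exec_start@5 write@7
I3 mul r1: issue@4 deps=(2,2) exec_start@7 write@8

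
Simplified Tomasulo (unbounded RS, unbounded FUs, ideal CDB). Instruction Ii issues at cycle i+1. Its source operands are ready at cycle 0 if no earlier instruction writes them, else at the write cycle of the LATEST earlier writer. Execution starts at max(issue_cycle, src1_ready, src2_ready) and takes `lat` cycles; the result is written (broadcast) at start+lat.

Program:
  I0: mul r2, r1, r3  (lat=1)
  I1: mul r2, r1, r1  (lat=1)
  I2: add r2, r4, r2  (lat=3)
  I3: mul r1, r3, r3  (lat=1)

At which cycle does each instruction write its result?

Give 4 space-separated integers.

Answer: 2 3 6 5

Derivation:
I0 mul r2: issue@1 deps=(None,None) exec_start@1 write@2
I1 mul r2: issue@2 deps=(None,None) exec_start@2 write@3
I2 add r2: issue@3 deps=(None,1) exec_start@3 write@6
I3 mul r1: issue@4 deps=(None,None) exec_start@4 write@5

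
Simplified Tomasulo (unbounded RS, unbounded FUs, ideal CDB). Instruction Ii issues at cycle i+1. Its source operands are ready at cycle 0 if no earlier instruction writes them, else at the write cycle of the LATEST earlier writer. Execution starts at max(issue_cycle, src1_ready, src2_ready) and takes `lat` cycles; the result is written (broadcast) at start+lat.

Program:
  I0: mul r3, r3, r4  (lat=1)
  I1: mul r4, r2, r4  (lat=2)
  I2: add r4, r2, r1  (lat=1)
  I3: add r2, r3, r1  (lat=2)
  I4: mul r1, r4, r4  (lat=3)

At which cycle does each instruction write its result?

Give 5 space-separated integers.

Answer: 2 4 4 6 8

Derivation:
I0 mul r3: issue@1 deps=(None,None) exec_start@1 write@2
I1 mul r4: issue@2 deps=(None,None) exec_start@2 write@4
I2 add r4: issue@3 deps=(None,None) exec_start@3 write@4
I3 add r2: issue@4 deps=(0,None) exec_start@4 write@6
I4 mul r1: issue@5 deps=(2,2) exec_start@5 write@8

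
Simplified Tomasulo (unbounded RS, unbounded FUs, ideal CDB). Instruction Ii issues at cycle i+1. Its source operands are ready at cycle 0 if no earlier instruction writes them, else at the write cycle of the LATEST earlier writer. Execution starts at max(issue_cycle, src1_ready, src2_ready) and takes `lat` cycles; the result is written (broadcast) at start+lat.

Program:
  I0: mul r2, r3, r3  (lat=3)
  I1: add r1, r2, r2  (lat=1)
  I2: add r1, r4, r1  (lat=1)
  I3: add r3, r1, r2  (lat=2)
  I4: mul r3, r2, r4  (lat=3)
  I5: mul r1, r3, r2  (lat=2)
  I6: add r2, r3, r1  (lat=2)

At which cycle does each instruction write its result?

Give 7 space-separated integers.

Answer: 4 5 6 8 8 10 12

Derivation:
I0 mul r2: issue@1 deps=(None,None) exec_start@1 write@4
I1 add r1: issue@2 deps=(0,0) exec_start@4 write@5
I2 add r1: issue@3 deps=(None,1) exec_start@5 write@6
I3 add r3: issue@4 deps=(2,0) exec_start@6 write@8
I4 mul r3: issue@5 deps=(0,None) exec_start@5 write@8
I5 mul r1: issue@6 deps=(4,0) exec_start@8 write@10
I6 add r2: issue@7 deps=(4,5) exec_start@10 write@12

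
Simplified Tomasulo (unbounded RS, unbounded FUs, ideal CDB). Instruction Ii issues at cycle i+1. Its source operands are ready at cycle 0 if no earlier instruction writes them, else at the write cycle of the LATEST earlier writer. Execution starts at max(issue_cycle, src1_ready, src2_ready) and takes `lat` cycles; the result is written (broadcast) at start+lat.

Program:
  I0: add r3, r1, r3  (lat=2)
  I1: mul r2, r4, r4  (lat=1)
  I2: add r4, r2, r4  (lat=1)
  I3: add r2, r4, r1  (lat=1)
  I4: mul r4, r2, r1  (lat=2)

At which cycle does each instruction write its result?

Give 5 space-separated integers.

Answer: 3 3 4 5 7

Derivation:
I0 add r3: issue@1 deps=(None,None) exec_start@1 write@3
I1 mul r2: issue@2 deps=(None,None) exec_start@2 write@3
I2 add r4: issue@3 deps=(1,None) exec_start@3 write@4
I3 add r2: issue@4 deps=(2,None) exec_start@4 write@5
I4 mul r4: issue@5 deps=(3,None) exec_start@5 write@7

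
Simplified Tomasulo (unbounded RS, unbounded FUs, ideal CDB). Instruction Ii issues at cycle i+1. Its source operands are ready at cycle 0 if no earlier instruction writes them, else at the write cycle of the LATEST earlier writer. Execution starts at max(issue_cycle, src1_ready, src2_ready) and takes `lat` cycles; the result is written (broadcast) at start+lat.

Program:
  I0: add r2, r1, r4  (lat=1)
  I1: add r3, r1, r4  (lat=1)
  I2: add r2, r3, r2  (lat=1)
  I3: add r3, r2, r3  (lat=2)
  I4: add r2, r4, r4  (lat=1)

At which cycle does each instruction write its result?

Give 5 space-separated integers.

I0 add r2: issue@1 deps=(None,None) exec_start@1 write@2
I1 add r3: issue@2 deps=(None,None) exec_start@2 write@3
I2 add r2: issue@3 deps=(1,0) exec_start@3 write@4
I3 add r3: issue@4 deps=(2,1) exec_start@4 write@6
I4 add r2: issue@5 deps=(None,None) exec_start@5 write@6

Answer: 2 3 4 6 6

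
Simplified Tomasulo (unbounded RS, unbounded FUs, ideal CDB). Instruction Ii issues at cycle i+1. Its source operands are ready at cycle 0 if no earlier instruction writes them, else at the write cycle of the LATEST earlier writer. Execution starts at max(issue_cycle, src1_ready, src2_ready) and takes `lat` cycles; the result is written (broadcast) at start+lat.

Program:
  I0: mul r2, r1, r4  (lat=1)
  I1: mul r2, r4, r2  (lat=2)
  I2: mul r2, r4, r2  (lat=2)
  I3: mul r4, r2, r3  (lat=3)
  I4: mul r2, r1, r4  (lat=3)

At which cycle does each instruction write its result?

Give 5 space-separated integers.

Answer: 2 4 6 9 12

Derivation:
I0 mul r2: issue@1 deps=(None,None) exec_start@1 write@2
I1 mul r2: issue@2 deps=(None,0) exec_start@2 write@4
I2 mul r2: issue@3 deps=(None,1) exec_start@4 write@6
I3 mul r4: issue@4 deps=(2,None) exec_start@6 write@9
I4 mul r2: issue@5 deps=(None,3) exec_start@9 write@12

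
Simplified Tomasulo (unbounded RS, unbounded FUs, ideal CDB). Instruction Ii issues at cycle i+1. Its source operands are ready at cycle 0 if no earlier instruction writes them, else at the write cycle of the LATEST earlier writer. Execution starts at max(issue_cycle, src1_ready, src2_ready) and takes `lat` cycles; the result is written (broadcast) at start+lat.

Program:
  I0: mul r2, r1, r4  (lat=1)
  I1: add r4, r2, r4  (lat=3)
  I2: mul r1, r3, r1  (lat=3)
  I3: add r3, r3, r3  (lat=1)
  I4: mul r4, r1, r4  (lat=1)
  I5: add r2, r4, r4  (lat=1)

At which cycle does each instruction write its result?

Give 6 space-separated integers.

Answer: 2 5 6 5 7 8

Derivation:
I0 mul r2: issue@1 deps=(None,None) exec_start@1 write@2
I1 add r4: issue@2 deps=(0,None) exec_start@2 write@5
I2 mul r1: issue@3 deps=(None,None) exec_start@3 write@6
I3 add r3: issue@4 deps=(None,None) exec_start@4 write@5
I4 mul r4: issue@5 deps=(2,1) exec_start@6 write@7
I5 add r2: issue@6 deps=(4,4) exec_start@7 write@8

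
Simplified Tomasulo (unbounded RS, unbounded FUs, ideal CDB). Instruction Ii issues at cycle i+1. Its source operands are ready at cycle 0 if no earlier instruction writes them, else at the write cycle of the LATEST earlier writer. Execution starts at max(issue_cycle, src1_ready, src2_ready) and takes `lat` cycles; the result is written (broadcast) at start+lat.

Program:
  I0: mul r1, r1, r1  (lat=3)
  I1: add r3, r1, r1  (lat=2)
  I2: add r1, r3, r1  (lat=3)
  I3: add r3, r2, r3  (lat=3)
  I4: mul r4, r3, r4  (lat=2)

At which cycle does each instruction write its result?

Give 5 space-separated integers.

Answer: 4 6 9 9 11

Derivation:
I0 mul r1: issue@1 deps=(None,None) exec_start@1 write@4
I1 add r3: issue@2 deps=(0,0) exec_start@4 write@6
I2 add r1: issue@3 deps=(1,0) exec_start@6 write@9
I3 add r3: issue@4 deps=(None,1) exec_start@6 write@9
I4 mul r4: issue@5 deps=(3,None) exec_start@9 write@11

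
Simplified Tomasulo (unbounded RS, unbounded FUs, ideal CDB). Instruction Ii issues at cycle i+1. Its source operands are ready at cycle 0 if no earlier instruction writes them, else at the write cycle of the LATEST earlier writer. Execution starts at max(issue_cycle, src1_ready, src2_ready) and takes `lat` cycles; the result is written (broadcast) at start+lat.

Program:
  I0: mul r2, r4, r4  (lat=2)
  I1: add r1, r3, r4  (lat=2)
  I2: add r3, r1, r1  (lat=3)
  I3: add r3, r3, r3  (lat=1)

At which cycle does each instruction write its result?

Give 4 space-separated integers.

Answer: 3 4 7 8

Derivation:
I0 mul r2: issue@1 deps=(None,None) exec_start@1 write@3
I1 add r1: issue@2 deps=(None,None) exec_start@2 write@4
I2 add r3: issue@3 deps=(1,1) exec_start@4 write@7
I3 add r3: issue@4 deps=(2,2) exec_start@7 write@8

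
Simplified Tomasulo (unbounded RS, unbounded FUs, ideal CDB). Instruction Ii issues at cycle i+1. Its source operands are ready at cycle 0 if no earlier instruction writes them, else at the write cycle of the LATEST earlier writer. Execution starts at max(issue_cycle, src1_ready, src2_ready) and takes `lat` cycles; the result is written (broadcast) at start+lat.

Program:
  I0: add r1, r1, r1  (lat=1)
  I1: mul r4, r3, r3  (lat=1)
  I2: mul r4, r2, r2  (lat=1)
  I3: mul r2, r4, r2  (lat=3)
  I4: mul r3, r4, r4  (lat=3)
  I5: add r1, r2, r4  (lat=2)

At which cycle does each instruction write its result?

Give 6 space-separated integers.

I0 add r1: issue@1 deps=(None,None) exec_start@1 write@2
I1 mul r4: issue@2 deps=(None,None) exec_start@2 write@3
I2 mul r4: issue@3 deps=(None,None) exec_start@3 write@4
I3 mul r2: issue@4 deps=(2,None) exec_start@4 write@7
I4 mul r3: issue@5 deps=(2,2) exec_start@5 write@8
I5 add r1: issue@6 deps=(3,2) exec_start@7 write@9

Answer: 2 3 4 7 8 9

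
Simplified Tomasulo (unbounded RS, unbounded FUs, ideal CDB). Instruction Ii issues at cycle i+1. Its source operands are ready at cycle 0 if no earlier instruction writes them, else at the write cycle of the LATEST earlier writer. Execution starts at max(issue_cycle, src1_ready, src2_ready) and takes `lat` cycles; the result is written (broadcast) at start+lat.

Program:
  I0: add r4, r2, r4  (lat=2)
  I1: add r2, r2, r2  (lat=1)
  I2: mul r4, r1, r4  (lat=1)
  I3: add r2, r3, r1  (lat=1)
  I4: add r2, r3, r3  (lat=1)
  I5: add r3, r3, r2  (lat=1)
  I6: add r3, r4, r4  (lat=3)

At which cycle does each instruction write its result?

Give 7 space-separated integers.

Answer: 3 3 4 5 6 7 10

Derivation:
I0 add r4: issue@1 deps=(None,None) exec_start@1 write@3
I1 add r2: issue@2 deps=(None,None) exec_start@2 write@3
I2 mul r4: issue@3 deps=(None,0) exec_start@3 write@4
I3 add r2: issue@4 deps=(None,None) exec_start@4 write@5
I4 add r2: issue@5 deps=(None,None) exec_start@5 write@6
I5 add r3: issue@6 deps=(None,4) exec_start@6 write@7
I6 add r3: issue@7 deps=(2,2) exec_start@7 write@10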